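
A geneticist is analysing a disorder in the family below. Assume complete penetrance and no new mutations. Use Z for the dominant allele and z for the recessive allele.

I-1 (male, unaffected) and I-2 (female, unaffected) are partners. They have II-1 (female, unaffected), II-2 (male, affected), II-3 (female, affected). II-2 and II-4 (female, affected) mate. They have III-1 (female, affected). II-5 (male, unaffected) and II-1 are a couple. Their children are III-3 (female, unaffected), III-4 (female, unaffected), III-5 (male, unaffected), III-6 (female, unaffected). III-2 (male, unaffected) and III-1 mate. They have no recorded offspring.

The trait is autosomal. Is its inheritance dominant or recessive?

I-1 and I-2 are both unaffected yet have an affected child II-2. Under dominance, an affected child requires at least one affected parent, so the trait cannot be dominant.

recessive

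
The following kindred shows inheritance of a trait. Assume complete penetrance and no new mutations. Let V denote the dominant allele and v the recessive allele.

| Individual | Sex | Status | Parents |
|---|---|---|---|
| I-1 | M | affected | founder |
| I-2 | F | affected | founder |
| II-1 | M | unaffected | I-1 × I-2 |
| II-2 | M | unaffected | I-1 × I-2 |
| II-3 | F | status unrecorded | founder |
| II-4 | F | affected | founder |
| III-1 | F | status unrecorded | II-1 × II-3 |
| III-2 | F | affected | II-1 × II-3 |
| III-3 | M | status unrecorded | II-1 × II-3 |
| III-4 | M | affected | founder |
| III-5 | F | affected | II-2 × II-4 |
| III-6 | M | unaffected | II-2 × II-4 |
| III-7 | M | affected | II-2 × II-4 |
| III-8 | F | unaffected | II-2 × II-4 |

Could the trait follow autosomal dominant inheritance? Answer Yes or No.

Yes

A consistent assignment under autosomal dominant exists: I-1 Vv, I-2 Vv, II-1 vv, II-2 vv, II-3 VV, II-4 Vv, III-1 Vv, III-2 Vv, III-3 Vv, III-4 VV, III-5 Vv, III-6 vv, III-7 Vv, III-8 vv.
In this assignment every recorded phenotype matches its genotype and every non-founder's genotype is obtainable from its parents' genotypes, so the pedigree is consistent.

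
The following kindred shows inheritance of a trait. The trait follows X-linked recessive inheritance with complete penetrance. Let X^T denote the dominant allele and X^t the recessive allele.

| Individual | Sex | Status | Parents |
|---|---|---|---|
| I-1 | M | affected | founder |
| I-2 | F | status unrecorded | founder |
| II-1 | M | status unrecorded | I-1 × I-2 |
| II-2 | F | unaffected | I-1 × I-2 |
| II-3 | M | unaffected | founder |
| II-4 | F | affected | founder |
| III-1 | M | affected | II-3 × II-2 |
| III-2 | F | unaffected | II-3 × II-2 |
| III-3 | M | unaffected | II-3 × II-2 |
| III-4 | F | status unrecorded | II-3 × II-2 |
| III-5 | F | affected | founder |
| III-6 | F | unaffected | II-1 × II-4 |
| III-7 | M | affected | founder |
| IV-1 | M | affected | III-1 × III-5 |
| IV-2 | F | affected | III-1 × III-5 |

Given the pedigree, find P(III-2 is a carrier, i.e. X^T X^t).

II-3 is unaffected, so II-3 is X^T Y.
II-2 is unaffected so carries T and received t from I-1 (X^t Y), so II-2 is X^T X^t.
Their cross gives offspring ratios 1/2 X^T X^T : 1/2 X^T X^t. Conditioning on III-2 being unaffected, P(X^T X^t) = 1/2 / 1 = 1/2.

1/2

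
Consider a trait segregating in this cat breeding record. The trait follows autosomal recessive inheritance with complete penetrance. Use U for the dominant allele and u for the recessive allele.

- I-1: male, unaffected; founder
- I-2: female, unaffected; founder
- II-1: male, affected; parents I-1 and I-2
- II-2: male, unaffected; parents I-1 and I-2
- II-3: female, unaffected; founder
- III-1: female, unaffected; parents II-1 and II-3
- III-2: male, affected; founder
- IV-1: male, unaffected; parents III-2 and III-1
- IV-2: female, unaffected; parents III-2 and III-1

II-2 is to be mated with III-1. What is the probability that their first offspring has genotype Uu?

I-1 is unaffected so carries U and passed u to II-1 (uu), so I-1 is Uu.
I-2 is unaffected so carries U and passed u to II-1 (uu), so I-2 is Uu.
II-2 is an unaffected offspring of I-1 (Uu) × I-2 (Uu), whose cross gives 1/4 UU : 1/2 Uu : 1/4 uu; conditioning on being unaffected, II-2 is UU with probability 1/3, Uu with probability 2/3.
III-1 is unaffected so carries U and received u from II-1 (uu), so III-1 is Uu.
Summing over parental genotype combinations, P(offspring has genotype Uu) = 1/3·1/2 + 2/3·1/2 = 1/2.

1/2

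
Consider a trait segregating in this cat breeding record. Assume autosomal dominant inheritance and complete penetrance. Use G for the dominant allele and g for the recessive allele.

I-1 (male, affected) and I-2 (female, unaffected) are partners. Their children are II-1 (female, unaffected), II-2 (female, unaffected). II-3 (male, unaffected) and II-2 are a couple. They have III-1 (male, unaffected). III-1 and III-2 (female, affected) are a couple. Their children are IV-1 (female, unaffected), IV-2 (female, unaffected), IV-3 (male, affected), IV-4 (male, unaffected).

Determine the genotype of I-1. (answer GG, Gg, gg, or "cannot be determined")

Gg

From phenotype alone, I-1 is GG or Gg.
I-1 is affected so carries G and passed g to II-1 (gg), so I-1 is Gg.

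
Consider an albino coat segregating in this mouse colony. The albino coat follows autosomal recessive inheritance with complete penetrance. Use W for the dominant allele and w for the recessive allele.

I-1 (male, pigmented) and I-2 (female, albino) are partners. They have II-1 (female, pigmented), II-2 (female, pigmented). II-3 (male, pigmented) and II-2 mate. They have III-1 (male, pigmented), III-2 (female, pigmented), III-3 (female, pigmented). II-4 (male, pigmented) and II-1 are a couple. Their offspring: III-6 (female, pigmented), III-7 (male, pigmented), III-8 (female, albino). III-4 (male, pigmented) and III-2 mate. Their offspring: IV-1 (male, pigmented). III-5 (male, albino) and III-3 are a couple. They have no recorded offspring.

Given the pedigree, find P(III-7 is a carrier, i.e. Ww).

2/3

II-4 is pigmented so carries W and passed w to III-8 (ww), so II-4 is Ww.
II-1 is pigmented so carries W and received w from I-2 (ww), so II-1 is Ww.
Their cross gives offspring ratios 1/4 WW : 1/2 Ww : 1/4 ww. Conditioning on III-7 being pigmented, P(Ww) = 1/2 / 3/4 = 2/3.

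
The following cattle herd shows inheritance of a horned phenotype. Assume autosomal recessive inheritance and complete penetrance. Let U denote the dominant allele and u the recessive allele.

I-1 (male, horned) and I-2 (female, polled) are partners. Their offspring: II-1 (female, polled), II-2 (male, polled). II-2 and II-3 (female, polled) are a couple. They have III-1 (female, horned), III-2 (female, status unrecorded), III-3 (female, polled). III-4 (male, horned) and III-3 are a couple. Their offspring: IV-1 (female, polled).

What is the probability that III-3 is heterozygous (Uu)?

1/2

II-2 is polled so carries U and received u from I-1 (uu), so II-2 is Uu.
II-3 is polled so carries U and passed u to III-1 (uu), so II-3 is Uu.
Their cross gives offspring ratios 1/4 UU : 1/2 Uu : 1/4 uu. Conditioning on III-3 being polled, P(Uu) = 1/2 / 3/4 = 2/3 before taking III-3's own offspring into account.
III-4 is horned, so III-4 is uu.
Now use III-3's offspring. Probability of each recorded status — polled daughter IV-1: 1/2 if III-3 is Uu, 1 if UU.
Bayes: P(Uu) = 2/3·1/2 / (2/3·1/2 + 1/3·1) = 1/2.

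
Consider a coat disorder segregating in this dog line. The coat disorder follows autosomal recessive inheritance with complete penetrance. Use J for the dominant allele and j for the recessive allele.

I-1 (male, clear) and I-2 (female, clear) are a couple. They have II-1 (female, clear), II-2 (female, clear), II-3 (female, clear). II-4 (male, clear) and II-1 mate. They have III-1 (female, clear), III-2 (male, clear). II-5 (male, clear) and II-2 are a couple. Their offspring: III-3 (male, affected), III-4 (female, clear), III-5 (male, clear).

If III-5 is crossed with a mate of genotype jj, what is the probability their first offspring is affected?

1/3

II-5 is clear so carries J and passed j to III-3 (jj), so II-5 is Jj.
II-2 is clear so carries J and passed j to III-3 (jj), so II-2 is Jj.
III-5 is a clear offspring of II-5 (Jj) × II-2 (Jj), whose cross gives 1/4 JJ : 1/2 Jj : 1/4 jj; conditioning on being clear, III-5 is JJ with probability 1/3, Jj with probability 2/3.
Summing over parental genotype combinations, P(offspring is affected) = 2/3·1/2 = 1/3.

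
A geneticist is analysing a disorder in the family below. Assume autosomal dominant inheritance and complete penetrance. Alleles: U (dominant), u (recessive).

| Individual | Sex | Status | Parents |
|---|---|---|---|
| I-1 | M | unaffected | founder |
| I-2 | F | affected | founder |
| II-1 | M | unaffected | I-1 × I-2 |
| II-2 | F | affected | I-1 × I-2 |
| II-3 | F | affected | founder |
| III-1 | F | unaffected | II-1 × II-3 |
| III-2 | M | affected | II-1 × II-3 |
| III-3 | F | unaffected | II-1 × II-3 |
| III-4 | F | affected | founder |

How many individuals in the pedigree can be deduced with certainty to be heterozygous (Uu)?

4

Obligate heterozygotes: I-2 is affected so carries U and passed u to II-1 (uu), so I-2 is Uu; II-2 is affected so carries U and received u from I-1 (uu), so II-2 is Uu; II-3 is affected so carries U and passed u to III-1 (uu), so II-3 is Uu; III-2 is affected so carries U and received u from II-1 (uu), so III-2 is Uu.
Every other individual is either homozygous by phenotype or has at least one consistent homozygous assignment, so the count is 4.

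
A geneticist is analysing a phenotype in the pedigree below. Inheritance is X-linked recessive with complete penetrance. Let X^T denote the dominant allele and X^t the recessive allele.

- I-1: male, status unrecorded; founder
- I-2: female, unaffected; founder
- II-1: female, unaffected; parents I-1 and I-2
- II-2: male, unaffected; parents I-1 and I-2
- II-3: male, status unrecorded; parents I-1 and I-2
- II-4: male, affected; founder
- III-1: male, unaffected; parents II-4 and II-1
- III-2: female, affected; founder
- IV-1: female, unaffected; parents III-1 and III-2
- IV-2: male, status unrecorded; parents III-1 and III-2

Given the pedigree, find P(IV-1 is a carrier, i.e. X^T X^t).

1

IV-1 is unaffected so carries T and received t from III-2 (X^t X^t), so IV-1 is X^T X^t, giving P(X^T X^t) = 1.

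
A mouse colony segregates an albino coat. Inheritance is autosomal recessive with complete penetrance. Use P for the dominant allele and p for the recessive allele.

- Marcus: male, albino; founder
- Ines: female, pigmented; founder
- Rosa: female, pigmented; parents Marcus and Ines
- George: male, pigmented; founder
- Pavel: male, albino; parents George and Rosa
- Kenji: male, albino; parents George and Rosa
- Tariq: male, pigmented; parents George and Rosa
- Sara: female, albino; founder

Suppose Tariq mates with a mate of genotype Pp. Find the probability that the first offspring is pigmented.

5/6

George is pigmented so carries P and passed p to Pavel (pp), so George is Pp.
Rosa is pigmented so carries P and received p from Marcus (pp), so Rosa is Pp.
Tariq is a pigmented offspring of George (Pp) × Rosa (Pp), whose cross gives 1/4 PP : 1/2 Pp : 1/4 pp; conditioning on being pigmented, Tariq is PP with probability 1/3, Pp with probability 2/3.
Summing over parental genotype combinations, P(offspring is pigmented) = 1/3·1 + 2/3·3/4 = 5/6.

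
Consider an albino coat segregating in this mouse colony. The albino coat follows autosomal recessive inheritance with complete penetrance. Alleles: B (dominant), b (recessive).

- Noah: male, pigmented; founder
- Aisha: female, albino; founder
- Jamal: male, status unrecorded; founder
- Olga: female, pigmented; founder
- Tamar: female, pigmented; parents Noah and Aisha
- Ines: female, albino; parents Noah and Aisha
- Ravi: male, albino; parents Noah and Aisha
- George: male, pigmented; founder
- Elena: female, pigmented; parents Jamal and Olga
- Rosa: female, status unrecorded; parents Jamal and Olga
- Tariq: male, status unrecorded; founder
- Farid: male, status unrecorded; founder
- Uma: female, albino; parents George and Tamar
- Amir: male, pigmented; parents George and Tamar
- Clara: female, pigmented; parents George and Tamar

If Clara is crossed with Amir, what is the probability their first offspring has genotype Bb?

4/9

George is pigmented so carries B and passed b to Uma (bb), so George is Bb.
Tamar is pigmented so carries B and received b from Aisha (bb), so Tamar is Bb.
Clara is a pigmented offspring of George (Bb) × Tamar (Bb), whose cross gives 1/4 BB : 1/2 Bb : 1/4 bb; conditioning on being pigmented, Clara is BB with probability 1/3, Bb with probability 2/3.
Amir is a pigmented offspring of George (Bb) × Tamar (Bb), whose cross gives 1/4 BB : 1/2 Bb : 1/4 bb; conditioning on being pigmented, Amir is BB with probability 1/3, Bb with probability 2/3.
Summing over parental genotype combinations, P(offspring has genotype Bb) = 2/9·1/2 + 2/9·1/2 + 4/9·1/2 = 4/9.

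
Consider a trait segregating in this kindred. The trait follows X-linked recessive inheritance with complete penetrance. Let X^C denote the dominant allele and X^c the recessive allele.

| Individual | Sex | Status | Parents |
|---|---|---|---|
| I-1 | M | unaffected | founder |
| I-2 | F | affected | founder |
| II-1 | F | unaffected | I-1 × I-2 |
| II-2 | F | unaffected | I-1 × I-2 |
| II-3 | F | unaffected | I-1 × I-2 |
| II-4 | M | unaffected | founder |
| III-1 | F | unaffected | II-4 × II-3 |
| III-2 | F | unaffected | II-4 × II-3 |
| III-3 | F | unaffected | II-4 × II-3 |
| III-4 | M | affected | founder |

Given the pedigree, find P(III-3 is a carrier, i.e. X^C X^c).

1/2

II-4 is unaffected, so II-4 is X^C Y.
II-3 is unaffected so carries C and received c from I-2 (X^c X^c), so II-3 is X^C X^c.
Their cross gives offspring ratios 1/2 X^C X^C : 1/2 X^C X^c. Conditioning on III-3 being unaffected, P(X^C X^c) = 1/2 / 1 = 1/2.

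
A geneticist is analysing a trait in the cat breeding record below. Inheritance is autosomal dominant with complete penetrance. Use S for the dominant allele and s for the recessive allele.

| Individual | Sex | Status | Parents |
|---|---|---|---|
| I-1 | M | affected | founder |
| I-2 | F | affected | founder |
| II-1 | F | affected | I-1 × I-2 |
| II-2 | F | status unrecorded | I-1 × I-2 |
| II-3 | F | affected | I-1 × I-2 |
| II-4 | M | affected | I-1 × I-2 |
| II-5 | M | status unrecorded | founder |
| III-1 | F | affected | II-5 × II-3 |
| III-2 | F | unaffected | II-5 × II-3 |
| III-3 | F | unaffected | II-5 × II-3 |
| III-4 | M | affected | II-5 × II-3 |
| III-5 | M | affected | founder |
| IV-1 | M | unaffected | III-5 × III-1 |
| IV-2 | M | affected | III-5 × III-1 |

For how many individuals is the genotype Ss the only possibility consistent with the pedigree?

3

Obligate heterozygotes: II-3 is affected so carries S and passed s to III-2 (ss), so II-3 is Ss; III-1 is affected so carries S and passed s to IV-1 (ss), so III-1 is Ss; III-5 is affected so carries S and passed s to IV-1 (ss), so III-5 is Ss.
Every other individual is either homozygous by phenotype or has at least one consistent homozygous assignment, so the count is 3.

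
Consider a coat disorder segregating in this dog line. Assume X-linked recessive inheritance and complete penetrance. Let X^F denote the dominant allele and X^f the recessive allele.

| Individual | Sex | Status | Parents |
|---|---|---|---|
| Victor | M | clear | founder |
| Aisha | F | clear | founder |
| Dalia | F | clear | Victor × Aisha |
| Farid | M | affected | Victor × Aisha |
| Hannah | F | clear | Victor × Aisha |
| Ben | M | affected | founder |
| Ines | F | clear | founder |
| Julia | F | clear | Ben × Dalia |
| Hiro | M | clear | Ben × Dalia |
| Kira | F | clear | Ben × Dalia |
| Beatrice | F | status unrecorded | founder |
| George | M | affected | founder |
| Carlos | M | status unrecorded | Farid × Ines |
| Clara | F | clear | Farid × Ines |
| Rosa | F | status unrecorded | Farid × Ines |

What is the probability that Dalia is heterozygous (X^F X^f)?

1/9

Victor is clear, so Victor is X^F Y.
Aisha is clear so carries F and passed f to Farid (X^f Y), so Aisha is X^F X^f.
Their cross gives offspring ratios 1/2 X^F X^F : 1/2 X^F X^f. Conditioning on Dalia being clear, P(X^F X^f) = 1/2 / 1 = 1/2 before taking Dalia's own offspring into account.
Ben is affected, so Ben is X^f Y.
Now use Dalia's offspring. Probability of each recorded status — clear daughter Julia: 1/2 if Dalia is X^F X^f, 1 if X^F X^F; clear son Hiro: 1/2 if Dalia is X^F X^f, 1 if X^F X^F; clear daughter Kira: 1/2 if Dalia is X^F X^f, 1 if X^F X^F.
Bayes: P(X^F X^f) = 1/2·1/8 / (1/2·1/8 + 1/2·1) = 1/9.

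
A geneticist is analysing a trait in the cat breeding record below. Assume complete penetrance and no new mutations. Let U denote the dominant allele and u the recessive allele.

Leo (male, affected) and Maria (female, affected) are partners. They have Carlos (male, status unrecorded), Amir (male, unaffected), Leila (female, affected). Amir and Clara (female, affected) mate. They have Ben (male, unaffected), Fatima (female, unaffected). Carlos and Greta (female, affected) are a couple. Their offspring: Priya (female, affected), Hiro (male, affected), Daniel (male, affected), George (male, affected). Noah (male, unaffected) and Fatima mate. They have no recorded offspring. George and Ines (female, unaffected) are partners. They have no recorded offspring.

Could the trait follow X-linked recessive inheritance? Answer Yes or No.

No

Under X-linked recessive, Amir (unaffected, male) cannot arise from Leo (affected) × Maria (affected).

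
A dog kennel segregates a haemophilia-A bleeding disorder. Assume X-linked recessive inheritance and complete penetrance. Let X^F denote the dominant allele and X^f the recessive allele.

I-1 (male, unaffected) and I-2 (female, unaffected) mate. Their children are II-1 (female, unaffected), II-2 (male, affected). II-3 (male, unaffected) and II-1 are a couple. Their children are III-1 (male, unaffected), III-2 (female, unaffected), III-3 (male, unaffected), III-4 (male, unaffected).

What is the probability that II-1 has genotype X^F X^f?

I-1 is unaffected, so I-1 is X^F Y.
I-2 is unaffected so carries F and passed f to II-2 (X^f Y), so I-2 is X^F X^f.
Their cross gives offspring ratios 1/2 X^F X^F : 1/2 X^F X^f. Conditioning on II-1 being unaffected, P(X^F X^f) = 1/2 / 1 = 1/2 before taking II-1's own offspring into account.
II-3 is unaffected, so II-3 is X^F Y.
Now use II-1's offspring. Probability of each recorded status — unaffected son III-1: 1/2 if II-1 is X^F X^f, 1 if X^F X^F; unaffected son III-3: 1/2 if II-1 is X^F X^f, 1 if X^F X^F; unaffected son III-4: 1/2 if II-1 is X^F X^f, 1 if X^F X^F. (III-2: equally likely either way, so uninformative.)
Bayes: P(X^F X^f) = 1/2·1/8 / (1/2·1/8 + 1/2·1) = 1/9.

1/9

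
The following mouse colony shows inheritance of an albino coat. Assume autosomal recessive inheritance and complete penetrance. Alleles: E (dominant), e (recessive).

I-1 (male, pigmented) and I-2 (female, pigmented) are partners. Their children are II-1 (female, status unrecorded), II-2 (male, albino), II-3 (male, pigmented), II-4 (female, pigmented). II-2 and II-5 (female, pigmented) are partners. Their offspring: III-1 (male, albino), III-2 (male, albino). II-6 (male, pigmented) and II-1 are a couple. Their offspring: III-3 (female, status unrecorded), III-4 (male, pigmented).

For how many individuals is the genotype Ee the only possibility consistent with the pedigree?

3

Obligate heterozygotes: I-1 is pigmented so carries E and passed e to II-2 (ee), so I-1 is Ee; I-2 is pigmented so carries E and passed e to II-2 (ee), so I-2 is Ee; II-5 is pigmented so carries E and passed e to III-1 (ee), so II-5 is Ee.
Every other individual is either homozygous by phenotype or has at least one consistent homozygous assignment, so the count is 3.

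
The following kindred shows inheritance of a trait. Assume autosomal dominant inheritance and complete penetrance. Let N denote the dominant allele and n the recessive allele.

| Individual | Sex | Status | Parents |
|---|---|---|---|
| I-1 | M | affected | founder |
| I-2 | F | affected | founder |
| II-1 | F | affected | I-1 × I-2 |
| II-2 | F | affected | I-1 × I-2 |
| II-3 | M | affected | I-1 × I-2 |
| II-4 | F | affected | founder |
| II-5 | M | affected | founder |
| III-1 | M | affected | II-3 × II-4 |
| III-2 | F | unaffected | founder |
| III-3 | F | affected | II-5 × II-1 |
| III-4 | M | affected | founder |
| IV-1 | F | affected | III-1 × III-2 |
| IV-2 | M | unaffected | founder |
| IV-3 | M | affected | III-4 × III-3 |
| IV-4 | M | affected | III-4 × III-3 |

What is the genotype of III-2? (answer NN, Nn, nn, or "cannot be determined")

nn

III-2 is unaffected, so III-2 is nn.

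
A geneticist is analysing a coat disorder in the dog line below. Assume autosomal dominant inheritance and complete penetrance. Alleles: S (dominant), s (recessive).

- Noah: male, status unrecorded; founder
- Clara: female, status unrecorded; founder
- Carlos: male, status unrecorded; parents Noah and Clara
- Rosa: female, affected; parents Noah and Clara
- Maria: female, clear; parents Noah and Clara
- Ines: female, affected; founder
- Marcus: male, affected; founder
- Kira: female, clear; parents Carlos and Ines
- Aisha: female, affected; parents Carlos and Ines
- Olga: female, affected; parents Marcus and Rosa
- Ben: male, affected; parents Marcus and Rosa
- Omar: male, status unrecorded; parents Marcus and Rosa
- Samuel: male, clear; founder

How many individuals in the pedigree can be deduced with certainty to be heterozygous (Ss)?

Obligate heterozygotes: Ines is affected so carries S and passed s to Kira (ss), so Ines is Ss.
Every other individual is either homozygous by phenotype or has at least one consistent homozygous assignment, so the count is 1.

1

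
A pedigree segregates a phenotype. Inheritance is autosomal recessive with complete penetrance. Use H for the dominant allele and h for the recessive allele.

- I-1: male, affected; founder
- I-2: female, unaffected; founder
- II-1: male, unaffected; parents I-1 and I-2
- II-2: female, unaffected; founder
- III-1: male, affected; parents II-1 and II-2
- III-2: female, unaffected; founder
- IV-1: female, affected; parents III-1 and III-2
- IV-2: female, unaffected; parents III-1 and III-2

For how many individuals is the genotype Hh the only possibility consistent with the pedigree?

4

Obligate heterozygotes: II-1 is unaffected so carries H and received h from I-1 (hh), so II-1 is Hh; II-2 is unaffected so carries H and passed h to III-1 (hh), so II-2 is Hh; III-2 is unaffected so carries H and passed h to IV-1 (hh), so III-2 is Hh; IV-2 is unaffected so carries H and received h from III-1 (hh), so IV-2 is Hh.
Every other individual is either homozygous by phenotype or has at least one consistent homozygous assignment, so the count is 4.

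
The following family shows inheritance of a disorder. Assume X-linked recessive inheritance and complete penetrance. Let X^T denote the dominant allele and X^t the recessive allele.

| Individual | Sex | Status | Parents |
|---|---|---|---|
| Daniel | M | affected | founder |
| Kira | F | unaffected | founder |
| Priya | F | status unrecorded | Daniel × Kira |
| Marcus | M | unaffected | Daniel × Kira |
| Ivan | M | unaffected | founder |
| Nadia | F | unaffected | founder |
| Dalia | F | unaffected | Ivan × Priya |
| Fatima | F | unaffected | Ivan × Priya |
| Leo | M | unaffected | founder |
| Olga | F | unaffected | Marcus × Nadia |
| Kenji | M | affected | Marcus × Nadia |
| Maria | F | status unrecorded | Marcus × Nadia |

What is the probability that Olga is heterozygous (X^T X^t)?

1/2

Marcus is unaffected, so Marcus is X^T Y.
Nadia is unaffected so carries T and passed t to Kenji (X^t Y), so Nadia is X^T X^t.
Their cross gives offspring ratios 1/2 X^T X^T : 1/2 X^T X^t. Conditioning on Olga being unaffected, P(X^T X^t) = 1/2 / 1 = 1/2.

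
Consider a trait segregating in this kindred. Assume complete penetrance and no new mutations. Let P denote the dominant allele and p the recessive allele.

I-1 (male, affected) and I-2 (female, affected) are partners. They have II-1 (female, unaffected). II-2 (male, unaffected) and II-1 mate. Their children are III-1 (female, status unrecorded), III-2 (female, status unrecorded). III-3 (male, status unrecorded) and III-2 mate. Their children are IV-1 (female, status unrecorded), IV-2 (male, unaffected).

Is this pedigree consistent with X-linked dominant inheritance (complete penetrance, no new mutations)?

No

Under X-linked dominant, II-1 (unaffected, female) cannot arise from I-1 (affected) × I-2 (affected).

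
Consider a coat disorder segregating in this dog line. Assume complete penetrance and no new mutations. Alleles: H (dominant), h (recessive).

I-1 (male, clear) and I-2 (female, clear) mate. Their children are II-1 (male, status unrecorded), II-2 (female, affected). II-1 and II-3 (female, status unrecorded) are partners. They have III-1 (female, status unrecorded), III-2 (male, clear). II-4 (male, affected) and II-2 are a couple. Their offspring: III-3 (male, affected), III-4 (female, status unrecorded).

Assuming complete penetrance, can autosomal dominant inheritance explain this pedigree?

No

Under autosomal dominant, II-2 (affected, female) cannot arise from I-1 (clear) × I-2 (clear).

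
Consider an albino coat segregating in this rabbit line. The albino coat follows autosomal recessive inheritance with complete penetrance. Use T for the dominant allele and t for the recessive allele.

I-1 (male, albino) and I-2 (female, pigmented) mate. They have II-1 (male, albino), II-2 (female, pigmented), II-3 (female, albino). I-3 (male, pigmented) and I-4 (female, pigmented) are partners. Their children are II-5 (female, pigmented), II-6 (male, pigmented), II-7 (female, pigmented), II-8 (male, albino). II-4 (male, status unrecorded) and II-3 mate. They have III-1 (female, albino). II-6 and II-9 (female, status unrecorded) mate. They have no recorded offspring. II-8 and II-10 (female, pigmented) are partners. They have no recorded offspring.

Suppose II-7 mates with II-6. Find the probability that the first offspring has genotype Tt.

4/9

I-3 is pigmented so carries T and passed t to II-8 (tt), so I-3 is Tt.
I-4 is pigmented so carries T and passed t to II-8 (tt), so I-4 is Tt.
II-7 is a pigmented offspring of I-3 (Tt) × I-4 (Tt), whose cross gives 1/4 TT : 1/2 Tt : 1/4 tt; conditioning on being pigmented, II-7 is TT with probability 1/3, Tt with probability 2/3.
II-6 is a pigmented offspring of I-3 (Tt) × I-4 (Tt), whose cross gives 1/4 TT : 1/2 Tt : 1/4 tt; conditioning on being pigmented, II-6 is TT with probability 1/3, Tt with probability 2/3.
Summing over parental genotype combinations, P(offspring has genotype Tt) = 2/9·1/2 + 2/9·1/2 + 4/9·1/2 = 4/9.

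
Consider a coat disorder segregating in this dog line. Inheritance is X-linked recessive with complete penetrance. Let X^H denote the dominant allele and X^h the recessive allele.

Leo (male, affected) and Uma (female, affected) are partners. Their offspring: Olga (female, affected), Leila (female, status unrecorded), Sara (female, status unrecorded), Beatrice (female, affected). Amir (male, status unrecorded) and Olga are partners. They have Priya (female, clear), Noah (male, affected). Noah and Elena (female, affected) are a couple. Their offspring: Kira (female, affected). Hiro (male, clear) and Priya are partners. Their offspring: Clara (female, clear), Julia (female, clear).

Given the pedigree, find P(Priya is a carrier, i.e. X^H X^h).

Priya is clear so carries H and received h from Olga (X^h X^h), so Priya is X^H X^h, giving P(X^H X^h) = 1.

1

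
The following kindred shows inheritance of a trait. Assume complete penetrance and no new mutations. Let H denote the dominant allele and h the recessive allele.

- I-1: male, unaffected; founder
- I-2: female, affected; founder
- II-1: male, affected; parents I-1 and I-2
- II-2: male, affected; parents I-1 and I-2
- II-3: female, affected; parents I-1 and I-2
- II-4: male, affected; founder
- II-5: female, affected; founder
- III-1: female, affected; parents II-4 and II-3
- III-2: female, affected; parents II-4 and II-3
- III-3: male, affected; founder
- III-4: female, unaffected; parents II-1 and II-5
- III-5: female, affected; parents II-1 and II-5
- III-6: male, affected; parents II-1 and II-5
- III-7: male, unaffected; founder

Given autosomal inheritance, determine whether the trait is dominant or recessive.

II-1 and II-5 are both affected yet have an unaffected child III-4. Under a recessive model two affected parents are homozygous and every child would be affected, so the trait cannot be recessive.

dominant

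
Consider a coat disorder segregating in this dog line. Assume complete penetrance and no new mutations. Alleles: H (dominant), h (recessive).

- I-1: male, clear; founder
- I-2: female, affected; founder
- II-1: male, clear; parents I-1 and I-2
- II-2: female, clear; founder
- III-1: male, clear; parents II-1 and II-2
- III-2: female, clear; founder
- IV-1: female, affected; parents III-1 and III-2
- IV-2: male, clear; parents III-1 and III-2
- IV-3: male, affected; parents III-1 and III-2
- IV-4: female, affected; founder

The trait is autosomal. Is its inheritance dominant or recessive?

III-1 and III-2 are both clear yet have an affected child IV-1. Under dominance, an affected child requires at least one affected parent, so the trait cannot be dominant.

recessive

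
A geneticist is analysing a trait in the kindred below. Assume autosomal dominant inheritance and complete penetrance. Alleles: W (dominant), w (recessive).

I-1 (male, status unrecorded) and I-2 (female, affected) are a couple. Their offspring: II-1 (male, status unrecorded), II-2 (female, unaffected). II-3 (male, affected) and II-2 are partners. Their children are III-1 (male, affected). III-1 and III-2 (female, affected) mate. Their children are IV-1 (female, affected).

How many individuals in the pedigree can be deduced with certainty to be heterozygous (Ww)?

Obligate heterozygotes: I-2 is affected so carries W and passed w to II-2 (ww), so I-2 is Ww; III-1 is affected so carries W and received w from II-2 (ww), so III-1 is Ww.
Every other individual is either homozygous by phenotype or has at least one consistent homozygous assignment, so the count is 2.

2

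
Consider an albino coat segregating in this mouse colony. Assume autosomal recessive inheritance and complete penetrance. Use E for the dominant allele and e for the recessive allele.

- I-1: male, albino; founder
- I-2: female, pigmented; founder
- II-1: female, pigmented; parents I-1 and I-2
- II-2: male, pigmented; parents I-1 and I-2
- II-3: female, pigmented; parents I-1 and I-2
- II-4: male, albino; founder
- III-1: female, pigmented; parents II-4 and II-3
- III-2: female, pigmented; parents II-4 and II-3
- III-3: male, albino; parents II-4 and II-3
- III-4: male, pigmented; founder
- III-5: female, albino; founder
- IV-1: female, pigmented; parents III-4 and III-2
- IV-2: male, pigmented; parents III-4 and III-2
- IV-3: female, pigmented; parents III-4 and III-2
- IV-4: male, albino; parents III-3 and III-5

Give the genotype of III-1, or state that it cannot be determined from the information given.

Ee

From phenotype alone, III-1 is EE or Ee.
III-1 is pigmented so carries E and received e from II-4 (ee), so III-1 is Ee.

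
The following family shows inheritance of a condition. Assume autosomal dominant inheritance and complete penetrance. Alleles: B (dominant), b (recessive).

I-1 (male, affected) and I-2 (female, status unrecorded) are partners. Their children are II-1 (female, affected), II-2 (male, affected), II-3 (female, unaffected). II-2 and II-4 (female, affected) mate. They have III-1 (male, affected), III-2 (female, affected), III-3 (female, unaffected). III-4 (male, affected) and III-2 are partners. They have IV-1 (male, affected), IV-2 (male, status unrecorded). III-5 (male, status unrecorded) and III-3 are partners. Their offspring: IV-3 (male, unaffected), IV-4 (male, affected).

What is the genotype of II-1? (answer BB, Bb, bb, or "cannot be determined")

cannot be determined

II-1's phenotype allows BB or Bb, and no parent or child forces a single allele at both positions; consistent genotype assignments exist with II-1 as BB or Bb.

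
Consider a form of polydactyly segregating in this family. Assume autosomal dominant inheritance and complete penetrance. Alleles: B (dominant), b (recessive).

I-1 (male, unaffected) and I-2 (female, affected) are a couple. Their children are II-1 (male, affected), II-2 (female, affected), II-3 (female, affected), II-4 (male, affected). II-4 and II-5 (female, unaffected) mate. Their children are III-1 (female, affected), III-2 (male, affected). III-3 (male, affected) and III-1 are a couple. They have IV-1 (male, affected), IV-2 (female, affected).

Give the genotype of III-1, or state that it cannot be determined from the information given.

Bb

From phenotype alone, III-1 is BB or Bb.
III-1 is affected so carries B and received b from II-5 (bb), so III-1 is Bb.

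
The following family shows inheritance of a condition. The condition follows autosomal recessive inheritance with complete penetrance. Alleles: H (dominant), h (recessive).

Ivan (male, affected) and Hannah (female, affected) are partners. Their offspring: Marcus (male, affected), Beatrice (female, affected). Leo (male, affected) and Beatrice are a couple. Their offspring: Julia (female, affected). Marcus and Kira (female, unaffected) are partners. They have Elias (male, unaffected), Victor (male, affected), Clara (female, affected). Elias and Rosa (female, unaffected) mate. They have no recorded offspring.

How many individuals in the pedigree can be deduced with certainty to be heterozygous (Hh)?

Obligate heterozygotes: Kira is unaffected so carries H and passed h to Victor (hh), so Kira is Hh; Elias is unaffected so carries H and received h from Marcus (hh), so Elias is Hh.
Every other individual is either homozygous by phenotype or has at least one consistent homozygous assignment, so the count is 2.

2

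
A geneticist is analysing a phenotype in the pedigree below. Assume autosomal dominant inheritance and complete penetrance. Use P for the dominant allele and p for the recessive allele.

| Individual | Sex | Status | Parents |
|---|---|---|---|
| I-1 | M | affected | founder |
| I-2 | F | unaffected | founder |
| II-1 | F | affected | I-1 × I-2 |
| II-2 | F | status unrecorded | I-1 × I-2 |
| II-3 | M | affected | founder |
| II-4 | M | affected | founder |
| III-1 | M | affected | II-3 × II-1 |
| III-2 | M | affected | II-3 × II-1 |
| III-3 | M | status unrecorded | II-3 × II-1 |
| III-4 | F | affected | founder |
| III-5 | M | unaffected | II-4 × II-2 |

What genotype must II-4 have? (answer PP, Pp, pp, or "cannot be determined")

From phenotype alone, II-4 is PP or Pp.
II-4 is affected so carries P and passed p to III-5 (pp), so II-4 is Pp.

Pp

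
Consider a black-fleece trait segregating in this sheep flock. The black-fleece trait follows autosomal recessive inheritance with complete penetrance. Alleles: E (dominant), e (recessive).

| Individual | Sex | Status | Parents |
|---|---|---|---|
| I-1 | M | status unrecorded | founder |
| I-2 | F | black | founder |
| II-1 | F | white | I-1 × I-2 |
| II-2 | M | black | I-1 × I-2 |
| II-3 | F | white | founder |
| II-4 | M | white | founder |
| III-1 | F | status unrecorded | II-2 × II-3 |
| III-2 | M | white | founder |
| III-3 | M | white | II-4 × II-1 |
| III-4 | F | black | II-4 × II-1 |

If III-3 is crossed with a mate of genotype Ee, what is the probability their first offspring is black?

II-4 is white so carries E and passed e to III-4 (ee), so II-4 is Ee.
II-1 is white so carries E and received e from I-2 (ee), so II-1 is Ee.
III-3 is a white offspring of II-4 (Ee) × II-1 (Ee), whose cross gives 1/4 EE : 1/2 Ee : 1/4 ee; conditioning on being white, III-3 is EE with probability 1/3, Ee with probability 2/3.
Summing over parental genotype combinations, P(offspring is black) = 2/3·1/4 = 1/6.

1/6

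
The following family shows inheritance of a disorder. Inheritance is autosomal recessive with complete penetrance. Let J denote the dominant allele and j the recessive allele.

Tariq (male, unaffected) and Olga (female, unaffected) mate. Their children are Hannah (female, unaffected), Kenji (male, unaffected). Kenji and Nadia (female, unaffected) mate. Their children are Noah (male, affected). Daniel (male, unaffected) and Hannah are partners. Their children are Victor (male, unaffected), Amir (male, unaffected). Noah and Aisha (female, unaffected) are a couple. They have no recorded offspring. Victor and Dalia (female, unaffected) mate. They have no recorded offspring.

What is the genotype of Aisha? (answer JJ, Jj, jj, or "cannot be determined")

Aisha's phenotype allows JJ or Jj, and no parent or child forces a single allele at both positions; consistent genotype assignments exist with Aisha as JJ or Jj.

cannot be determined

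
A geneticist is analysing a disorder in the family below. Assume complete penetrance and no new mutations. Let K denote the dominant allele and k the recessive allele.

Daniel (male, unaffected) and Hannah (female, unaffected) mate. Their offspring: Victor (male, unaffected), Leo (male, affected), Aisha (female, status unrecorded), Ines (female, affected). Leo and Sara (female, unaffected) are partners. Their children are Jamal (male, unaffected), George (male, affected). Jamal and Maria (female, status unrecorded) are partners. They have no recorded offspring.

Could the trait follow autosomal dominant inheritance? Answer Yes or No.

Under autosomal dominant, Leo (affected, male) cannot arise from Daniel (unaffected) × Hannah (unaffected).

No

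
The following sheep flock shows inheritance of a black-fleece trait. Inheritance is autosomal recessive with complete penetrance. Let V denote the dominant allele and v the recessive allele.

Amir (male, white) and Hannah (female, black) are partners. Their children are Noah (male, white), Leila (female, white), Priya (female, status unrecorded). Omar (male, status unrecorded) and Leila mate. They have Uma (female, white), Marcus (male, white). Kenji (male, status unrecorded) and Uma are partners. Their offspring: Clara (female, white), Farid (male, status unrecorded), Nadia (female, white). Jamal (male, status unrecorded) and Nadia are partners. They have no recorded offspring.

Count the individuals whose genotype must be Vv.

Obligate heterozygotes: Noah is white so carries V and received v from Hannah (vv), so Noah is Vv; Leila is white so carries V and received v from Hannah (vv), so Leila is Vv.
Every other individual is either homozygous by phenotype or has at least one consistent homozygous assignment, so the count is 2.

2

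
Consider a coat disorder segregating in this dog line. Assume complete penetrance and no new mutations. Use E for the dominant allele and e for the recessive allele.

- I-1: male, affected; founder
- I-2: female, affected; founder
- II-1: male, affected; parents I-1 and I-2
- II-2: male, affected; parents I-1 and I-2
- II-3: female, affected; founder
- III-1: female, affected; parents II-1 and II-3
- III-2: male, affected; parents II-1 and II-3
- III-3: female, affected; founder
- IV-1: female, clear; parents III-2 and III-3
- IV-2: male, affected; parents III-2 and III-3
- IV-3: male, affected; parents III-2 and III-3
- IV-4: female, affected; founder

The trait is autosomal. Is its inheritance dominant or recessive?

III-2 and III-3 are both affected yet have a clear child IV-1. Under a recessive model two affected parents are homozygous and every child would be affected, so the trait cannot be recessive.

dominant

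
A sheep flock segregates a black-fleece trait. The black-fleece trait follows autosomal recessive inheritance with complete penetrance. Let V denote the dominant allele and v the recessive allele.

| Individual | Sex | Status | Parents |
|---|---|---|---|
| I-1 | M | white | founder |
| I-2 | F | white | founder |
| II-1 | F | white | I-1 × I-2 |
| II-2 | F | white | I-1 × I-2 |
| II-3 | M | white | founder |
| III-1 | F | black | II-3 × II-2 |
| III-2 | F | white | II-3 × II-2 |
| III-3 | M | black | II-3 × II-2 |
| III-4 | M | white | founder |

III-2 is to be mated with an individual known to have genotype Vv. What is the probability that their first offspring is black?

1/6

II-3 is white so carries V and passed v to III-1 (vv), so II-3 is Vv.
II-2 is white so carries V and passed v to III-1 (vv), so II-2 is Vv.
III-2 is a white offspring of II-3 (Vv) × II-2 (Vv), whose cross gives 1/4 VV : 1/2 Vv : 1/4 vv; conditioning on being white, III-2 is VV with probability 1/3, Vv with probability 2/3.
Summing over parental genotype combinations, P(offspring is black) = 2/3·1/4 = 1/6.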